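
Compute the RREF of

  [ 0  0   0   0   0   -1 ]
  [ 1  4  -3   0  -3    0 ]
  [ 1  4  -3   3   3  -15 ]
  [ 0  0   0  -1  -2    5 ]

R1 <=> R2
  [ 1  4  -3   0  -3    0 ]
  [ 0  0   0   0   0   -1 ]
  [ 1  4  -3   3   3  -15 ]
  [ 0  0   0  -1  -2    5 ]
R3 ← R3 − R1
  [ 1  4  -3   0  -3    0 ]
  [ 0  0   0   0   0   -1 ]
  [ 0  0   0   3   6  -15 ]
  [ 0  0   0  -1  -2    5 ]
R2 <=> R3
  [ 1  4  -3   0  -3    0 ]
  [ 0  0   0   3   6  -15 ]
  [ 0  0   0   0   0   -1 ]
  [ 0  0   0  -1  -2    5 ]
R2 ← 1/3·R2
  [ 1  4  -3   0  -3   0 ]
  [ 0  0   0   1   2  -5 ]
  [ 0  0   0   0   0  -1 ]
  [ 0  0   0  -1  -2   5 ]
R4 ← R4 + R2
  [ 1  4  -3  0  -3   0 ]
  [ 0  0   0  1   2  -5 ]
  [ 0  0   0  0   0  -1 ]
  [ 0  0   0  0   0   0 ]
R3 ← -1·R3
  [ 1  4  -3  0  -3   0 ]
  [ 0  0   0  1   2  -5 ]
  [ 0  0   0  0   0   1 ]
  [ 0  0   0  0   0   0 ]
R2 ← R2 + 5·R3
  [ 1  4  -3  0  -3  0 ]
  [ 0  0   0  1   2  0 ]
  [ 0  0   0  0   0  1 ]
  [ 0  0   0  0   0  0 ]

[[1, 4, -3, 0, -3, 0], [0, 0, 0, 1, 2, 0], [0, 0, 0, 0, 0, 1], [0, 0, 0, 0, 0, 0]]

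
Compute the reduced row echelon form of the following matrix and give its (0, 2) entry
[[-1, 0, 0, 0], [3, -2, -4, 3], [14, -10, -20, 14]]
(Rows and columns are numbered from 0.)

R1 := -1·R1
  [  1    0    0   0 ]
  [  3   -2   -4   3 ]
  [ 14  -10  -20  14 ]
R2 := R2 − 3·R1
  [  1    0    0   0 ]
  [  0   -2   -4   3 ]
  [ 14  -10  -20  14 ]
R3 := R3 − 14·R1
  [ 1    0    0   0 ]
  [ 0   -2   -4   3 ]
  [ 0  -10  -20  14 ]
R2 := -1/2·R2
  [ 1    0    0     0 ]
  [ 0    1    2  -3/2 ]
  [ 0  -10  -20    14 ]
R3 := R3 + 10·R2
  [ 1  0  0     0 ]
  [ 0  1  2  -3/2 ]
  [ 0  0  0    -1 ]
R3 := -1·R3
  [ 1  0  0     0 ]
  [ 0  1  2  -3/2 ]
  [ 0  0  0     1 ]
R2 := R2 + 3/2·R3
  [ 1  0  0  0 ]
  [ 0  1  2  0 ]
  [ 0  0  0  1 ]

0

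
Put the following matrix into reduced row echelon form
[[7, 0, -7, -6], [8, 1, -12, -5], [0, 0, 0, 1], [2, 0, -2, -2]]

[[1, 0, -1, 0], [0, 1, -4, 0], [0, 0, 0, 1], [0, 0, 0, 0]]

ρ1 → 1/7·ρ1
  [ 1  0   -1  -6/7 ]
  [ 8  1  -12    -5 ]
  [ 0  0    0     1 ]
  [ 2  0   -2    -2 ]
ρ2 → ρ2 − 8·ρ1
  [ 1  0  -1  -6/7 ]
  [ 0  1  -4  13/7 ]
  [ 0  0   0     1 ]
  [ 2  0  -2    -2 ]
ρ4 → ρ4 − 2·ρ1
  [ 1  0  -1  -6/7 ]
  [ 0  1  -4  13/7 ]
  [ 0  0   0     1 ]
  [ 0  0   0  -2/7 ]
ρ4 → ρ4 + 2/7·ρ3
  [ 1  0  -1  -6/7 ]
  [ 0  1  -4  13/7 ]
  [ 0  0   0     1 ]
  [ 0  0   0     0 ]
ρ2 → ρ2 − 13/7·ρ3
  [ 1  0  -1  -6/7 ]
  [ 0  1  -4     0 ]
  [ 0  0   0     1 ]
  [ 0  0   0     0 ]
ρ1 → ρ1 + 6/7·ρ3
  [ 1  0  -1  0 ]
  [ 0  1  -4  0 ]
  [ 0  0   0  1 ]
  [ 0  0   0  0 ]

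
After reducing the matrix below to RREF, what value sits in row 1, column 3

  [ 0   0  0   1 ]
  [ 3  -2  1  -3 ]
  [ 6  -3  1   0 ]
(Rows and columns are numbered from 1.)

-1/3

ρ1 ↔ ρ2
  [ 3  -2  1  -3 ]
  [ 0   0  0   1 ]
  [ 6  -3  1   0 ]
ρ1 -> 1/3·ρ1
  [ 1  -2/3  1/3  -1 ]
  [ 0     0    0   1 ]
  [ 6    -3    1   0 ]
ρ3 -> ρ3 − 6·ρ1
  [ 1  -2/3  1/3  -1 ]
  [ 0     0    0   1 ]
  [ 0     1   -1   6 ]
ρ2 ↔ ρ3
  [ 1  -2/3  1/3  -1 ]
  [ 0     1   -1   6 ]
  [ 0     0    0   1 ]
ρ2 -> ρ2 − 6·ρ3
  [ 1  -2/3  1/3  -1 ]
  [ 0     1   -1   0 ]
  [ 0     0    0   1 ]
ρ1 -> ρ1 + ρ3
  [ 1  -2/3  1/3  0 ]
  [ 0     1   -1  0 ]
  [ 0     0    0  1 ]
ρ1 -> ρ1 + 2/3·ρ2
  [ 1  0  -1/3  0 ]
  [ 0  1    -1  0 ]
  [ 0  0     0  1 ]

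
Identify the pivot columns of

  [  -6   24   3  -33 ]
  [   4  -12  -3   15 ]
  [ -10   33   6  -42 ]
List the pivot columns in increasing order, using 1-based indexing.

ρ1 → -1/6·ρ1
  [   1   -4  -1/2  11/2 ]
  [   4  -12    -3    15 ]
  [ -10   33     6   -42 ]
ρ2 → ρ2 − 4·ρ1
  [   1  -4  -1/2  11/2 ]
  [   0   4    -1    -7 ]
  [ -10  33     6   -42 ]
ρ3 → ρ3 + 10·ρ1
  [ 1  -4  -1/2  11/2 ]
  [ 0   4    -1    -7 ]
  [ 0  -7     1    13 ]
ρ2 → 1/4·ρ2
  [ 1  -4  -1/2  11/2 ]
  [ 0   1  -1/4  -7/4 ]
  [ 0  -7     1    13 ]
ρ3 → ρ3 + 7·ρ2
  [ 1  -4  -1/2  11/2 ]
  [ 0   1  -1/4  -7/4 ]
  [ 0   0  -3/4   3/4 ]
ρ3 → -4/3·ρ3
  [ 1  -4  -1/2  11/2 ]
  [ 0   1  -1/4  -7/4 ]
  [ 0   0     1    -1 ]
ρ2 → ρ2 + 1/4·ρ3
  [ 1  -4  -1/2  11/2 ]
  [ 0   1     0    -2 ]
  [ 0   0     1    -1 ]
ρ1 → ρ1 + 1/2·ρ3
  [ 1  -4  0   5 ]
  [ 0   1  0  -2 ]
  [ 0   0  1  -1 ]
ρ1 → ρ1 + 4·ρ2
  [ 1  0  0  -3 ]
  [ 0  1  0  -2 ]
  [ 0  0  1  -1 ]
Pivot columns are the columns containing a leading 1.

1, 2, 3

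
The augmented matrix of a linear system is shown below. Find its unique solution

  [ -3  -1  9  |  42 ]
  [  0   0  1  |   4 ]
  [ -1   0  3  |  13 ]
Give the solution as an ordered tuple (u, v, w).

(-1, -3, 4)

ρ1 -> -1/3·ρ1
  [  1  1/3  -3  |  -14 ]
  [  0    0   1  |    4 ]
  [ -1    0   3  |   13 ]
ρ3 -> ρ3 + ρ1
  [ 1  1/3  -3  |  -14 ]
  [ 0    0   1  |    4 ]
  [ 0  1/3   0  |   -1 ]
ρ2 <=> ρ3
  [ 1  1/3  -3  |  -14 ]
  [ 0  1/3   0  |   -1 ]
  [ 0    0   1  |    4 ]
ρ2 -> 3·ρ2
  [ 1  1/3  -3  |  -14 ]
  [ 0    1   0  |   -3 ]
  [ 0    0   1  |    4 ]
ρ1 -> ρ1 + 3·ρ3
  [ 1  1/3  0  |  -2 ]
  [ 0    1  0  |  -3 ]
  [ 0    0  1  |   4 ]
ρ1 -> ρ1 − 1/3·ρ2
  [ 1  0  0  |  -1 ]
  [ 0  1  0  |  -3 ]
  [ 0  0  1  |   4 ]
Reading off the last column: u = -1, v = -3, w = 4.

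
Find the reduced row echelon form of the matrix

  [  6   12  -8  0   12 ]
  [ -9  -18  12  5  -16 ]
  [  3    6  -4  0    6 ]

[[1, 2, -4/3, 0, 2], [0, 0, 0, 1, 2/5], [0, 0, 0, 0, 0]]

Multiply R1 by 1/6.
  [  1    2  -4/3  0    2 ]
  [ -9  -18    12  5  -16 ]
  [  3    6    -4  0    6 ]
Add 9 times R1 to R2.
  [ 1  2  -4/3  0  2 ]
  [ 0  0     0  5  2 ]
  [ 3  6    -4  0  6 ]
Subtract 3 times R1 from R3.
  [ 1  2  -4/3  0  2 ]
  [ 0  0     0  5  2 ]
  [ 0  0     0  0  0 ]
Multiply R2 by 1/5.
  [ 1  2  -4/3  0    2 ]
  [ 0  0     0  1  2/5 ]
  [ 0  0     0  0    0 ]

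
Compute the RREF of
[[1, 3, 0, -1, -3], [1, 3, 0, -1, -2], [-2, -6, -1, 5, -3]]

[[1, 3, 0, -1, 0], [0, 0, 1, -3, 0], [0, 0, 0, 0, 1]]

R2 -> R2 − R1
  [  1   3   0  -1  -3 ]
  [  0   0   0   0   1 ]
  [ -2  -6  -1   5  -3 ]
R3 -> R3 + 2·R1
  [ 1  3   0  -1  -3 ]
  [ 0  0   0   0   1 ]
  [ 0  0  -1   3  -9 ]
R2 <=> R3
  [ 1  3   0  -1  -3 ]
  [ 0  0  -1   3  -9 ]
  [ 0  0   0   0   1 ]
R2 -> -1·R2
  [ 1  3  0  -1  -3 ]
  [ 0  0  1  -3   9 ]
  [ 0  0  0   0   1 ]
R2 -> R2 − 9·R3
  [ 1  3  0  -1  -3 ]
  [ 0  0  1  -3   0 ]
  [ 0  0  0   0   1 ]
R1 -> R1 + 3·R3
  [ 1  3  0  -1  0 ]
  [ 0  0  1  -3  0 ]
  [ 0  0  0   0  1 ]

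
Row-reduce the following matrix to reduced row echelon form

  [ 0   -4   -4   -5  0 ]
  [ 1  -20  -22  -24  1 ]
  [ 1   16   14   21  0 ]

r1 <=> r2
  [ 1  -20  -22  -24  1 ]
  [ 0   -4   -4   -5  0 ]
  [ 1   16   14   21  0 ]
r3 := r3 − r1
  [ 1  -20  -22  -24   1 ]
  [ 0   -4   -4   -5   0 ]
  [ 0   36   36   45  -1 ]
r2 := -1/4·r2
  [ 1  -20  -22  -24   1 ]
  [ 0    1    1  5/4   0 ]
  [ 0   36   36   45  -1 ]
r3 := r3 − 36·r2
  [ 1  -20  -22  -24   1 ]
  [ 0    1    1  5/4   0 ]
  [ 0    0    0    0  -1 ]
r3 := -1·r3
  [ 1  -20  -22  -24  1 ]
  [ 0    1    1  5/4  0 ]
  [ 0    0    0    0  1 ]
r1 := r1 − r3
  [ 1  -20  -22  -24  0 ]
  [ 0    1    1  5/4  0 ]
  [ 0    0    0    0  1 ]
r1 := r1 + 20·r2
  [ 1  0  -2    1  0 ]
  [ 0  1   1  5/4  0 ]
  [ 0  0   0    0  1 ]

[[1, 0, -2, 1, 0], [0, 1, 1, 5/4, 0], [0, 0, 0, 0, 1]]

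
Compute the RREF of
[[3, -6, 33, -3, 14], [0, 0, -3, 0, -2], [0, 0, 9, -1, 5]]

[[1, -2, 0, 0, -5/3], [0, 0, 1, 0, 2/3], [0, 0, 0, 1, 1]]

Multiply R1 by 1/3.
  [ 1  -2  11  -1  14/3 ]
  [ 0   0  -3   0    -2 ]
  [ 0   0   9  -1     5 ]
Multiply R2 by -1/3.
  [ 1  -2  11  -1  14/3 ]
  [ 0   0   1   0   2/3 ]
  [ 0   0   9  -1     5 ]
Subtract 9 times R2 from R3.
  [ 1  -2  11  -1  14/3 ]
  [ 0   0   1   0   2/3 ]
  [ 0   0   0  -1    -1 ]
Multiply R3 by -1.
  [ 1  -2  11  -1  14/3 ]
  [ 0   0   1   0   2/3 ]
  [ 0   0   0   1     1 ]
Add R3 to R1.
  [ 1  -2  11  0  17/3 ]
  [ 0   0   1  0   2/3 ]
  [ 0   0   0  1     1 ]
Subtract 11 times R2 from R1.
  [ 1  -2  0  0  -5/3 ]
  [ 0   0  1  0   2/3 ]
  [ 0   0  0  1     1 ]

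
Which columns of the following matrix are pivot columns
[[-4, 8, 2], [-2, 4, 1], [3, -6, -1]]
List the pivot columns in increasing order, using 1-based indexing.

R1 → -1/4·R1
  [  1  -2  -1/2 ]
  [ -2   4     1 ]
  [  3  -6    -1 ]
R2 → R2 + 2·R1
  [ 1  -2  -1/2 ]
  [ 0   0     0 ]
  [ 3  -6    -1 ]
R3 → R3 − 3·R1
  [ 1  -2  -1/2 ]
  [ 0   0     0 ]
  [ 0   0   1/2 ]
R2 <=> R3
  [ 1  -2  -1/2 ]
  [ 0   0   1/2 ]
  [ 0   0     0 ]
R2 → 2·R2
  [ 1  -2  -1/2 ]
  [ 0   0     1 ]
  [ 0   0     0 ]
R1 → R1 + 1/2·R2
  [ 1  -2  0 ]
  [ 0   0  1 ]
  [ 0   0  0 ]
Pivot columns are the columns containing a leading 1.

1, 3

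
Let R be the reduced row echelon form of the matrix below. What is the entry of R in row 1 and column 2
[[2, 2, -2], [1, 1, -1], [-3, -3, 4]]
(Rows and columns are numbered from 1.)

R1 := 1/2·R1
  [  1   1  -1 ]
  [  1   1  -1 ]
  [ -3  -3   4 ]
R2 := R2 − R1
  [  1   1  -1 ]
  [  0   0   0 ]
  [ -3  -3   4 ]
R3 := R3 + 3·R1
  [ 1  1  -1 ]
  [ 0  0   0 ]
  [ 0  0   1 ]
R2 <=> R3
  [ 1  1  -1 ]
  [ 0  0   1 ]
  [ 0  0   0 ]
R1 := R1 + R2
  [ 1  1  0 ]
  [ 0  0  1 ]
  [ 0  0  0 ]

1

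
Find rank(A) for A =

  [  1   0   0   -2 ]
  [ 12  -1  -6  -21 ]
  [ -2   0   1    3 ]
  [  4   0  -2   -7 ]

rank = 4

ρ2 := ρ2 − 12·ρ1
  [  1   0   0  -2 ]
  [  0  -1  -6   3 ]
  [ -2   0   1   3 ]
  [  4   0  -2  -7 ]
ρ3 := ρ3 + 2·ρ1
  [ 1   0   0  -2 ]
  [ 0  -1  -6   3 ]
  [ 0   0   1  -1 ]
  [ 4   0  -2  -7 ]
ρ4 := ρ4 − 4·ρ1
  [ 1   0   0  -2 ]
  [ 0  -1  -6   3 ]
  [ 0   0   1  -1 ]
  [ 0   0  -2   1 ]
ρ2 := -1·ρ2
  [ 1  0   0  -2 ]
  [ 0  1   6  -3 ]
  [ 0  0   1  -1 ]
  [ 0  0  -2   1 ]
ρ4 := ρ4 + 2·ρ3
  [ 1  0  0  -2 ]
  [ 0  1  6  -3 ]
  [ 0  0  1  -1 ]
  [ 0  0  0  -1 ]
ρ4 := -1·ρ4
  [ 1  0  0  -2 ]
  [ 0  1  6  -3 ]
  [ 0  0  1  -1 ]
  [ 0  0  0   1 ]
ρ3 := ρ3 + ρ4
  [ 1  0  0  -2 ]
  [ 0  1  6  -3 ]
  [ 0  0  1   0 ]
  [ 0  0  0   1 ]
ρ2 := ρ2 + 3·ρ4
  [ 1  0  0  -2 ]
  [ 0  1  6   0 ]
  [ 0  0  1   0 ]
  [ 0  0  0   1 ]
ρ1 := ρ1 + 2·ρ4
  [ 1  0  0  0 ]
  [ 0  1  6  0 ]
  [ 0  0  1  0 ]
  [ 0  0  0  1 ]
ρ2 := ρ2 − 6·ρ3
  [ 1  0  0  0 ]
  [ 0  1  0  0 ]
  [ 0  0  1  0 ]
  [ 0  0  0  1 ]
The reduced form has 4 nonzero rows.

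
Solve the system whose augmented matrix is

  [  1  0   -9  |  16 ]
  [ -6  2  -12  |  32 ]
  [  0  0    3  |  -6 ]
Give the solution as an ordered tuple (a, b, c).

R2 -> R2 + 6·R1
  [ 1  0   -9  |   16 ]
  [ 0  2  -66  |  128 ]
  [ 0  0    3  |   -6 ]
R2 -> 1/2·R2
  [ 1  0   -9  |  16 ]
  [ 0  1  -33  |  64 ]
  [ 0  0    3  |  -6 ]
R3 -> 1/3·R3
  [ 1  0   -9  |  16 ]
  [ 0  1  -33  |  64 ]
  [ 0  0    1  |  -2 ]
R2 -> R2 + 33·R3
  [ 1  0  -9  |  16 ]
  [ 0  1   0  |  -2 ]
  [ 0  0   1  |  -2 ]
R1 -> R1 + 9·R3
  [ 1  0  0  |  -2 ]
  [ 0  1  0  |  -2 ]
  [ 0  0  1  |  -2 ]
Reading off the last column: a = -2, b = -2, c = -2.

(-2, -2, -2)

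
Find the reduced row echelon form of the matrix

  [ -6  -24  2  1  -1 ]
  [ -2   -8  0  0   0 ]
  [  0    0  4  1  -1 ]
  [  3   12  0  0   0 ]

[[1, 4, 0, 0, 0], [0, 0, 1, 0, 0], [0, 0, 0, 1, -1], [0, 0, 0, 0, 0]]

R1 := -1/6·R1
  [  1   4  -1/3  -1/6  1/6 ]
  [ -2  -8     0     0    0 ]
  [  0   0     4     1   -1 ]
  [  3  12     0     0    0 ]
R2 := R2 + 2·R1
  [ 1   4  -1/3  -1/6  1/6 ]
  [ 0   0  -2/3  -1/3  1/3 ]
  [ 0   0     4     1   -1 ]
  [ 3  12     0     0    0 ]
R4 := R4 − 3·R1
  [ 1  4  -1/3  -1/6   1/6 ]
  [ 0  0  -2/3  -1/3   1/3 ]
  [ 0  0     4     1    -1 ]
  [ 0  0     1   1/2  -1/2 ]
R2 := -3/2·R2
  [ 1  4  -1/3  -1/6   1/6 ]
  [ 0  0     1   1/2  -1/2 ]
  [ 0  0     4     1    -1 ]
  [ 0  0     1   1/2  -1/2 ]
R3 := R3 − 4·R2
  [ 1  4  -1/3  -1/6   1/6 ]
  [ 0  0     1   1/2  -1/2 ]
  [ 0  0     0    -1     1 ]
  [ 0  0     1   1/2  -1/2 ]
R4 := R4 − R2
  [ 1  4  -1/3  -1/6   1/6 ]
  [ 0  0     1   1/2  -1/2 ]
  [ 0  0     0    -1     1 ]
  [ 0  0     0     0     0 ]
R3 := -1·R3
  [ 1  4  -1/3  -1/6   1/6 ]
  [ 0  0     1   1/2  -1/2 ]
  [ 0  0     0     1    -1 ]
  [ 0  0     0     0     0 ]
R2 := R2 − 1/2·R3
  [ 1  4  -1/3  -1/6  1/6 ]
  [ 0  0     1     0    0 ]
  [ 0  0     0     1   -1 ]
  [ 0  0     0     0    0 ]
R1 := R1 + 1/6·R3
  [ 1  4  -1/3  0   0 ]
  [ 0  0     1  0   0 ]
  [ 0  0     0  1  -1 ]
  [ 0  0     0  0   0 ]
R1 := R1 + 1/3·R2
  [ 1  4  0  0   0 ]
  [ 0  0  1  0   0 ]
  [ 0  0  0  1  -1 ]
  [ 0  0  0  0   0 ]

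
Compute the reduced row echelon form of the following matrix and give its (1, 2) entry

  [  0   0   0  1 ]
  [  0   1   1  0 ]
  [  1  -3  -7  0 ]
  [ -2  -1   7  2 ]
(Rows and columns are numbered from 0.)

1

r1 <-> r3
  [  1  -3  -7  0 ]
  [  0   1   1  0 ]
  [  0   0   0  1 ]
  [ -2  -1   7  2 ]
r4 -> r4 + 2·r1
  [ 1  -3  -7  0 ]
  [ 0   1   1  0 ]
  [ 0   0   0  1 ]
  [ 0  -7  -7  2 ]
r4 -> r4 + 7·r2
  [ 1  -3  -7  0 ]
  [ 0   1   1  0 ]
  [ 0   0   0  1 ]
  [ 0   0   0  2 ]
r4 -> r4 − 2·r3
  [ 1  -3  -7  0 ]
  [ 0   1   1  0 ]
  [ 0   0   0  1 ]
  [ 0   0   0  0 ]
r1 -> r1 + 3·r2
  [ 1  0  -4  0 ]
  [ 0  1   1  0 ]
  [ 0  0   0  1 ]
  [ 0  0   0  0 ]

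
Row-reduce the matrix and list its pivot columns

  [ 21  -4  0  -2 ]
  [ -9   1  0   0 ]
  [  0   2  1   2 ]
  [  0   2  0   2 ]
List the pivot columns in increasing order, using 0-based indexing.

r1 → 1/21·r1
  [  1  -4/21  0  -2/21 ]
  [ -9      1  0      0 ]
  [  0      2  1      2 ]
  [  0      2  0      2 ]
r2 → r2 + 9·r1
  [ 1  -4/21  0  -2/21 ]
  [ 0   -5/7  0   -6/7 ]
  [ 0      2  1      2 ]
  [ 0      2  0      2 ]
r2 → -7/5·r2
  [ 1  -4/21  0  -2/21 ]
  [ 0      1  0    6/5 ]
  [ 0      2  1      2 ]
  [ 0      2  0      2 ]
r3 → r3 − 2·r2
  [ 1  -4/21  0  -2/21 ]
  [ 0      1  0    6/5 ]
  [ 0      0  1   -2/5 ]
  [ 0      2  0      2 ]
r4 → r4 − 2·r2
  [ 1  -4/21  0  -2/21 ]
  [ 0      1  0    6/5 ]
  [ 0      0  1   -2/5 ]
  [ 0      0  0   -2/5 ]
r4 → -5/2·r4
  [ 1  -4/21  0  -2/21 ]
  [ 0      1  0    6/5 ]
  [ 0      0  1   -2/5 ]
  [ 0      0  0      1 ]
r3 → r3 + 2/5·r4
  [ 1  -4/21  0  -2/21 ]
  [ 0      1  0    6/5 ]
  [ 0      0  1      0 ]
  [ 0      0  0      1 ]
r2 → r2 − 6/5·r4
  [ 1  -4/21  0  -2/21 ]
  [ 0      1  0      0 ]
  [ 0      0  1      0 ]
  [ 0      0  0      1 ]
r1 → r1 + 2/21·r4
  [ 1  -4/21  0  0 ]
  [ 0      1  0  0 ]
  [ 0      0  1  0 ]
  [ 0      0  0  1 ]
r1 → r1 + 4/21·r2
  [ 1  0  0  0 ]
  [ 0  1  0  0 ]
  [ 0  0  1  0 ]
  [ 0  0  0  1 ]
Pivot columns are the columns containing a leading 1.

0, 1, 2, 3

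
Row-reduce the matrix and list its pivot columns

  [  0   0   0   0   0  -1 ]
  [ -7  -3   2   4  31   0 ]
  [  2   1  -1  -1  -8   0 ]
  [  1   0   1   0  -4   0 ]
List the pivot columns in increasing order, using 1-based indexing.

Swap r1 and r2.
  [ -7  -3   2   4  31   0 ]
  [  0   0   0   0   0  -1 ]
  [  2   1  -1  -1  -8   0 ]
  [  1   0   1   0  -4   0 ]
Multiply r1 by -1/7.
  [ 1  3/7  -2/7  -4/7  -31/7   0 ]
  [ 0    0     0     0      0  -1 ]
  [ 2    1    -1    -1     -8   0 ]
  [ 1    0     1     0     -4   0 ]
Subtract 2 times r1 from r3.
  [ 1  3/7  -2/7  -4/7  -31/7   0 ]
  [ 0    0     0     0      0  -1 ]
  [ 0  1/7  -3/7   1/7    6/7   0 ]
  [ 1    0     1     0     -4   0 ]
Subtract r1 from r4.
  [ 1   3/7  -2/7  -4/7  -31/7   0 ]
  [ 0     0     0     0      0  -1 ]
  [ 0   1/7  -3/7   1/7    6/7   0 ]
  [ 0  -3/7   9/7   4/7    3/7   0 ]
Swap r2 and r3.
  [ 1   3/7  -2/7  -4/7  -31/7   0 ]
  [ 0   1/7  -3/7   1/7    6/7   0 ]
  [ 0     0     0     0      0  -1 ]
  [ 0  -3/7   9/7   4/7    3/7   0 ]
Multiply r2 by 7.
  [ 1   3/7  -2/7  -4/7  -31/7   0 ]
  [ 0     1    -3     1      6   0 ]
  [ 0     0     0     0      0  -1 ]
  [ 0  -3/7   9/7   4/7    3/7   0 ]
Add 3/7 times r2 to r4.
  [ 1  3/7  -2/7  -4/7  -31/7   0 ]
  [ 0    1    -3     1      6   0 ]
  [ 0    0     0     0      0  -1 ]
  [ 0    0     0     1      3   0 ]
Swap r3 and r4.
  [ 1  3/7  -2/7  -4/7  -31/7   0 ]
  [ 0    1    -3     1      6   0 ]
  [ 0    0     0     1      3   0 ]
  [ 0    0     0     0      0  -1 ]
Multiply r4 by -1.
  [ 1  3/7  -2/7  -4/7  -31/7  0 ]
  [ 0    1    -3     1      6  0 ]
  [ 0    0     0     1      3  0 ]
  [ 0    0     0     0      0  1 ]
Subtract r3 from r2.
  [ 1  3/7  -2/7  -4/7  -31/7  0 ]
  [ 0    1    -3     0      3  0 ]
  [ 0    0     0     1      3  0 ]
  [ 0    0     0     0      0  1 ]
Add 4/7 times r3 to r1.
  [ 1  3/7  -2/7  0  -19/7  0 ]
  [ 0    1    -3  0      3  0 ]
  [ 0    0     0  1      3  0 ]
  [ 0    0     0  0      0  1 ]
Subtract 3/7 times r2 from r1.
  [ 1  0   1  0  -4  0 ]
  [ 0  1  -3  0   3  0 ]
  [ 0  0   0  1   3  0 ]
  [ 0  0   0  0   0  1 ]
Pivot columns are the columns containing a leading 1.

1, 2, 4, 6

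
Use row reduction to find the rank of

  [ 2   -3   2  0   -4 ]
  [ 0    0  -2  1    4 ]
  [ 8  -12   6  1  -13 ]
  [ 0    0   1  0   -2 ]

R1 ← 1/2·R1
  [ 1  -3/2   1  0   -2 ]
  [ 0     0  -2  1    4 ]
  [ 8   -12   6  1  -13 ]
  [ 0     0   1  0   -2 ]
R3 ← R3 − 8·R1
  [ 1  -3/2   1  0  -2 ]
  [ 0     0  -2  1   4 ]
  [ 0     0  -2  1   3 ]
  [ 0     0   1  0  -2 ]
R2 ← -1/2·R2
  [ 1  -3/2   1     0  -2 ]
  [ 0     0   1  -1/2  -2 ]
  [ 0     0  -2     1   3 ]
  [ 0     0   1     0  -2 ]
R3 ← R3 + 2·R2
  [ 1  -3/2  1     0  -2 ]
  [ 0     0  1  -1/2  -2 ]
  [ 0     0  0     0  -1 ]
  [ 0     0  1     0  -2 ]
R4 ← R4 − R2
  [ 1  -3/2  1     0  -2 ]
  [ 0     0  1  -1/2  -2 ]
  [ 0     0  0     0  -1 ]
  [ 0     0  0   1/2   0 ]
R3 ↔ R4
  [ 1  -3/2  1     0  -2 ]
  [ 0     0  1  -1/2  -2 ]
  [ 0     0  0   1/2   0 ]
  [ 0     0  0     0  -1 ]
R3 ← 2·R3
  [ 1  -3/2  1     0  -2 ]
  [ 0     0  1  -1/2  -2 ]
  [ 0     0  0     1   0 ]
  [ 0     0  0     0  -1 ]
R4 ← -1·R4
  [ 1  -3/2  1     0  -2 ]
  [ 0     0  1  -1/2  -2 ]
  [ 0     0  0     1   0 ]
  [ 0     0  0     0   1 ]
R2 ← R2 + 2·R4
  [ 1  -3/2  1     0  -2 ]
  [ 0     0  1  -1/2   0 ]
  [ 0     0  0     1   0 ]
  [ 0     0  0     0   1 ]
R1 ← R1 + 2·R4
  [ 1  -3/2  1     0  0 ]
  [ 0     0  1  -1/2  0 ]
  [ 0     0  0     1  0 ]
  [ 0     0  0     0  1 ]
R2 ← R2 + 1/2·R3
  [ 1  -3/2  1  0  0 ]
  [ 0     0  1  0  0 ]
  [ 0     0  0  1  0 ]
  [ 0     0  0  0  1 ]
R1 ← R1 − R2
  [ 1  -3/2  0  0  0 ]
  [ 0     0  1  0  0 ]
  [ 0     0  0  1  0 ]
  [ 0     0  0  0  1 ]
The reduced form has 4 nonzero rows.

rank = 4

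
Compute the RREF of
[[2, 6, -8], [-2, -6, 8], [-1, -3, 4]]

[[1, 3, -4], [0, 0, 0], [0, 0, 0]]

r1 ← 1/2·r1
  [  1   3  -4 ]
  [ -2  -6   8 ]
  [ -1  -3   4 ]
r2 ← r2 + 2·r1
  [  1   3  -4 ]
  [  0   0   0 ]
  [ -1  -3   4 ]
r3 ← r3 + r1
  [ 1  3  -4 ]
  [ 0  0   0 ]
  [ 0  0   0 ]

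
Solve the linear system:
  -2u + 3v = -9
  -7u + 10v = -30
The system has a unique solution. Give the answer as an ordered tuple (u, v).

(0, -3)

Form the augmented matrix and row-reduce:
  [ -2   3  |   -9 ]
  [ -7  10  |  -30 ]
ρ1 := -1/2·ρ1
  [  1  -3/2  |  9/2 ]
  [ -7    10  |  -30 ]
ρ2 := ρ2 + 7·ρ1
  [ 1  -3/2  |  9/2 ]
  [ 0  -1/2  |  3/2 ]
ρ2 := -2·ρ2
  [ 1  -3/2  |  9/2 ]
  [ 0     1  |   -3 ]
ρ1 := ρ1 + 3/2·ρ2
  [ 1  0  |   0 ]
  [ 0  1  |  -3 ]
Reading off the last column: u = 0, v = -3.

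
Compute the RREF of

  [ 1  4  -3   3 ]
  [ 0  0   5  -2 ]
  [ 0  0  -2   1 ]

[[1, 4, 0, 0], [0, 0, 1, 0], [0, 0, 0, 1]]

Multiply R2 by 1/5.
  [ 1  4  -3     3 ]
  [ 0  0   1  -2/5 ]
  [ 0  0  -2     1 ]
Add 2 times R2 to R3.
  [ 1  4  -3     3 ]
  [ 0  0   1  -2/5 ]
  [ 0  0   0   1/5 ]
Multiply R3 by 5.
  [ 1  4  -3     3 ]
  [ 0  0   1  -2/5 ]
  [ 0  0   0     1 ]
Add 2/5 times R3 to R2.
  [ 1  4  -3  3 ]
  [ 0  0   1  0 ]
  [ 0  0   0  1 ]
Subtract 3 times R3 from R1.
  [ 1  4  -3  0 ]
  [ 0  0   1  0 ]
  [ 0  0   0  1 ]
Add 3 times R2 to R1.
  [ 1  4  0  0 ]
  [ 0  0  1  0 ]
  [ 0  0  0  1 ]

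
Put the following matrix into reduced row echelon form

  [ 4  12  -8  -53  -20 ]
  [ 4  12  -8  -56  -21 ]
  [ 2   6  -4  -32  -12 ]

[[1, 3, -2, 0, 0], [0, 0, 0, 1, 0], [0, 0, 0, 0, 1]]

ρ1 := 1/4·ρ1
  [ 1   3  -2  -53/4   -5 ]
  [ 4  12  -8    -56  -21 ]
  [ 2   6  -4    -32  -12 ]
ρ2 := ρ2 − 4·ρ1
  [ 1  3  -2  -53/4   -5 ]
  [ 0  0   0     -3   -1 ]
  [ 2  6  -4    -32  -12 ]
ρ3 := ρ3 − 2·ρ1
  [ 1  3  -2  -53/4  -5 ]
  [ 0  0   0     -3  -1 ]
  [ 0  0   0  -11/2  -2 ]
ρ2 := -1/3·ρ2
  [ 1  3  -2  -53/4   -5 ]
  [ 0  0   0      1  1/3 ]
  [ 0  0   0  -11/2   -2 ]
ρ3 := ρ3 + 11/2·ρ2
  [ 1  3  -2  -53/4    -5 ]
  [ 0  0   0      1   1/3 ]
  [ 0  0   0      0  -1/6 ]
ρ3 := -6·ρ3
  [ 1  3  -2  -53/4   -5 ]
  [ 0  0   0      1  1/3 ]
  [ 0  0   0      0    1 ]
ρ2 := ρ2 − 1/3·ρ3
  [ 1  3  -2  -53/4  -5 ]
  [ 0  0   0      1   0 ]
  [ 0  0   0      0   1 ]
ρ1 := ρ1 + 5·ρ3
  [ 1  3  -2  -53/4  0 ]
  [ 0  0   0      1  0 ]
  [ 0  0   0      0  1 ]
ρ1 := ρ1 + 53/4·ρ2
  [ 1  3  -2  0  0 ]
  [ 0  0   0  1  0 ]
  [ 0  0   0  0  1 ]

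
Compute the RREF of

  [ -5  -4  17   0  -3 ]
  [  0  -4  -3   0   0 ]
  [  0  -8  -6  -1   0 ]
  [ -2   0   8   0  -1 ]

[[1, 0, -4, 0, 0], [0, 1, 3/4, 0, 0], [0, 0, 0, 1, 0], [0, 0, 0, 0, 1]]

Multiply R1 by -1/5.
  [  1  4/5  -17/5   0  3/5 ]
  [  0   -4     -3   0    0 ]
  [  0   -8     -6  -1    0 ]
  [ -2    0      8   0   -1 ]
Add 2 times R1 to R4.
  [ 1  4/5  -17/5   0  3/5 ]
  [ 0   -4     -3   0    0 ]
  [ 0   -8     -6  -1    0 ]
  [ 0  8/5    6/5   0  1/5 ]
Multiply R2 by -1/4.
  [ 1  4/5  -17/5   0  3/5 ]
  [ 0    1    3/4   0    0 ]
  [ 0   -8     -6  -1    0 ]
  [ 0  8/5    6/5   0  1/5 ]
Add 8 times R2 to R3.
  [ 1  4/5  -17/5   0  3/5 ]
  [ 0    1    3/4   0    0 ]
  [ 0    0      0  -1    0 ]
  [ 0  8/5    6/5   0  1/5 ]
Subtract 8/5 times R2 from R4.
  [ 1  4/5  -17/5   0  3/5 ]
  [ 0    1    3/4   0    0 ]
  [ 0    0      0  -1    0 ]
  [ 0    0      0   0  1/5 ]
Multiply R3 by -1.
  [ 1  4/5  -17/5  0  3/5 ]
  [ 0    1    3/4  0    0 ]
  [ 0    0      0  1    0 ]
  [ 0    0      0  0  1/5 ]
Multiply R4 by 5.
  [ 1  4/5  -17/5  0  3/5 ]
  [ 0    1    3/4  0    0 ]
  [ 0    0      0  1    0 ]
  [ 0    0      0  0    1 ]
Subtract 3/5 times R4 from R1.
  [ 1  4/5  -17/5  0  0 ]
  [ 0    1    3/4  0  0 ]
  [ 0    0      0  1  0 ]
  [ 0    0      0  0  1 ]
Subtract 4/5 times R2 from R1.
  [ 1  0   -4  0  0 ]
  [ 0  1  3/4  0  0 ]
  [ 0  0    0  1  0 ]
  [ 0  0    0  0  1 ]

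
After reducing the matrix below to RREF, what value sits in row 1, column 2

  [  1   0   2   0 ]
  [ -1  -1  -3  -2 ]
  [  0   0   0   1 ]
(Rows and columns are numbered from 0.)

1

R2 ← R2 + R1
  [ 1   0   2   0 ]
  [ 0  -1  -1  -2 ]
  [ 0   0   0   1 ]
R2 ← -1·R2
  [ 1  0  2  0 ]
  [ 0  1  1  2 ]
  [ 0  0  0  1 ]
R2 ← R2 − 2·R3
  [ 1  0  2  0 ]
  [ 0  1  1  0 ]
  [ 0  0  0  1 ]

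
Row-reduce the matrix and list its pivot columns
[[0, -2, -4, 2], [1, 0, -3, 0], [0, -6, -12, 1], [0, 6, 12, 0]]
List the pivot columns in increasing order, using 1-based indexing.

1, 2, 4

ρ1 ↔ ρ2
ρ2 := -1/2·ρ2
ρ3 := ρ3 + 6·ρ2
ρ4 := ρ4 − 6·ρ2
ρ3 := -1/5·ρ3
ρ4 := ρ4 − 6·ρ3
ρ2 := ρ2 + ρ3
Pivot columns are the columns containing a leading 1.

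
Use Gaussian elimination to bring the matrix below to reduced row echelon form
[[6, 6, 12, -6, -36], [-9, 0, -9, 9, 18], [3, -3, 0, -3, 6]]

[[1, 0, 1, -1, -2], [0, 1, 1, 0, -4], [0, 0, 0, 0, 0]]

r1 -> 1/6·r1
  [  1   1   2  -1  -6 ]
  [ -9   0  -9   9  18 ]
  [  3  -3   0  -3   6 ]
r2 -> r2 + 9·r1
  [ 1   1  2  -1   -6 ]
  [ 0   9  9   0  -36 ]
  [ 3  -3  0  -3    6 ]
r3 -> r3 − 3·r1
  [ 1   1   2  -1   -6 ]
  [ 0   9   9   0  -36 ]
  [ 0  -6  -6   0   24 ]
r2 -> 1/9·r2
  [ 1   1   2  -1  -6 ]
  [ 0   1   1   0  -4 ]
  [ 0  -6  -6   0  24 ]
r3 -> r3 + 6·r2
  [ 1  1  2  -1  -6 ]
  [ 0  1  1   0  -4 ]
  [ 0  0  0   0   0 ]
r1 -> r1 − r2
  [ 1  0  1  -1  -2 ]
  [ 0  1  1   0  -4 ]
  [ 0  0  0   0   0 ]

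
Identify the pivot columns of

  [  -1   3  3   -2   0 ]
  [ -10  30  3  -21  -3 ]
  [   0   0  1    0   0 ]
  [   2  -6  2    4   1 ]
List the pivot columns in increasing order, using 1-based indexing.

r1 → -1·r1
r2 → r2 + 10·r1
r4 → r4 − 2·r1
r2 → -1/27·r2
r3 → r3 − r2
r4 → r4 − 8·r2
r3 → -27·r3
r4 → r4 + 8/27·r3
r3 → r3 − 3·r4
r2 → r2 − 1/9·r4
r2 → r2 − 1/27·r3
r1 → r1 − 2·r3
r1 → r1 + 3·r2
Pivot columns are the columns containing a leading 1.

1, 3, 4, 5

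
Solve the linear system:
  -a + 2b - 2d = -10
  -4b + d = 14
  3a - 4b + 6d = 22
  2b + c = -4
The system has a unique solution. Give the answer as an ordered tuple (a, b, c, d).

Form the augmented matrix and row-reduce:
  [ -1   2  0  -2  |  -10 ]
  [  0  -4  0   1  |   14 ]
  [  3  -4  0   6  |   22 ]
  [  0   2  1   0  |   -4 ]
ρ1 → -1·ρ1
ρ3 → ρ3 − 3·ρ1
ρ2 → -1/4·ρ2
ρ3 → ρ3 − 2·ρ2
ρ4 → ρ4 − 2·ρ2
ρ3 <-> ρ4
ρ4 → 2·ρ4
ρ3 → ρ3 − 1/2·ρ4
ρ2 → ρ2 + 1/4·ρ4
ρ1 → ρ1 − 2·ρ4
ρ1 → ρ1 + 2·ρ2
Reading off the last column: a = 6, b = -4, c = 4, d = -2.

(6, -4, 4, -2)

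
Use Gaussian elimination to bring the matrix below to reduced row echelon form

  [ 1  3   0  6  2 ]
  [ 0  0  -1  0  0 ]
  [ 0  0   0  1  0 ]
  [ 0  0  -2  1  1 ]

[[1, 3, 0, 0, 0], [0, 0, 1, 0, 0], [0, 0, 0, 1, 0], [0, 0, 0, 0, 1]]

R2 → -1·R2
  [ 1  3   0  6  2 ]
  [ 0  0   1  0  0 ]
  [ 0  0   0  1  0 ]
  [ 0  0  -2  1  1 ]
R4 → R4 + 2·R2
  [ 1  3  0  6  2 ]
  [ 0  0  1  0  0 ]
  [ 0  0  0  1  0 ]
  [ 0  0  0  1  1 ]
R4 → R4 − R3
  [ 1  3  0  6  2 ]
  [ 0  0  1  0  0 ]
  [ 0  0  0  1  0 ]
  [ 0  0  0  0  1 ]
R1 → R1 − 2·R4
  [ 1  3  0  6  0 ]
  [ 0  0  1  0  0 ]
  [ 0  0  0  1  0 ]
  [ 0  0  0  0  1 ]
R1 → R1 − 6·R3
  [ 1  3  0  0  0 ]
  [ 0  0  1  0  0 ]
  [ 0  0  0  1  0 ]
  [ 0  0  0  0  1 ]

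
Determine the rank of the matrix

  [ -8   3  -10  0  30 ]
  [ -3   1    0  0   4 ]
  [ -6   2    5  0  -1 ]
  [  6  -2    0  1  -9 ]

Multiply ρ1 by -1/8.
  [  1  -3/8  5/4  0  -15/4 ]
  [ -3     1    0  0      4 ]
  [ -6     2    5  0     -1 ]
  [  6    -2    0  1     -9 ]
Add 3 times ρ1 to ρ2.
  [  1  -3/8   5/4  0  -15/4 ]
  [  0  -1/8  15/4  0  -29/4 ]
  [ -6     2     5  0     -1 ]
  [  6    -2     0  1     -9 ]
Add 6 times ρ1 to ρ3.
  [ 1  -3/8   5/4  0  -15/4 ]
  [ 0  -1/8  15/4  0  -29/4 ]
  [ 0  -1/4  25/2  0  -47/2 ]
  [ 6    -2     0  1     -9 ]
Subtract 6 times ρ1 from ρ4.
  [ 1  -3/8    5/4  0  -15/4 ]
  [ 0  -1/8   15/4  0  -29/4 ]
  [ 0  -1/4   25/2  0  -47/2 ]
  [ 0   1/4  -15/2  1   27/2 ]
Multiply ρ2 by -8.
  [ 1  -3/8    5/4  0  -15/4 ]
  [ 0     1    -30  0     58 ]
  [ 0  -1/4   25/2  0  -47/2 ]
  [ 0   1/4  -15/2  1   27/2 ]
Add 1/4 times ρ2 to ρ3.
  [ 1  -3/8    5/4  0  -15/4 ]
  [ 0     1    -30  0     58 ]
  [ 0     0      5  0     -9 ]
  [ 0   1/4  -15/2  1   27/2 ]
Subtract 1/4 times ρ2 from ρ4.
  [ 1  -3/8  5/4  0  -15/4 ]
  [ 0     1  -30  0     58 ]
  [ 0     0    5  0     -9 ]
  [ 0     0    0  1     -1 ]
Multiply ρ3 by 1/5.
  [ 1  -3/8  5/4  0  -15/4 ]
  [ 0     1  -30  0     58 ]
  [ 0     0    1  0   -9/5 ]
  [ 0     0    0  1     -1 ]
Add 30 times ρ3 to ρ2.
  [ 1  -3/8  5/4  0  -15/4 ]
  [ 0     1    0  0      4 ]
  [ 0     0    1  0   -9/5 ]
  [ 0     0    0  1     -1 ]
Subtract 5/4 times ρ3 from ρ1.
  [ 1  -3/8  0  0  -3/2 ]
  [ 0     1  0  0     4 ]
  [ 0     0  1  0  -9/5 ]
  [ 0     0  0  1    -1 ]
Add 3/8 times ρ2 to ρ1.
  [ 1  0  0  0     0 ]
  [ 0  1  0  0     4 ]
  [ 0  0  1  0  -9/5 ]
  [ 0  0  0  1    -1 ]
The reduced form has 4 nonzero rows.

rank = 4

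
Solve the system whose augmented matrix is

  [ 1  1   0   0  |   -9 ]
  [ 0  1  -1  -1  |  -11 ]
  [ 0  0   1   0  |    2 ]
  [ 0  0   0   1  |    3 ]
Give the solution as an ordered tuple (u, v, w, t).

(-3, -6, 2, 3)

R2 -> R2 + R4
  [ 1  1   0  0  |  -9 ]
  [ 0  1  -1  0  |  -8 ]
  [ 0  0   1  0  |   2 ]
  [ 0  0   0  1  |   3 ]
R2 -> R2 + R3
  [ 1  1  0  0  |  -9 ]
  [ 0  1  0  0  |  -6 ]
  [ 0  0  1  0  |   2 ]
  [ 0  0  0  1  |   3 ]
R1 -> R1 − R2
  [ 1  0  0  0  |  -3 ]
  [ 0  1  0  0  |  -6 ]
  [ 0  0  1  0  |   2 ]
  [ 0  0  0  1  |   3 ]
Reading off the last column: u = -3, v = -6, w = 2, t = 3.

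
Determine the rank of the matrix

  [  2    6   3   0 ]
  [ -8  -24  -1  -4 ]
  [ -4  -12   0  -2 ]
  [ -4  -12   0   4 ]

rank = 3

R1 → 1/2·R1
  [  1    3  3/2   0 ]
  [ -8  -24   -1  -4 ]
  [ -4  -12    0  -2 ]
  [ -4  -12    0   4 ]
R2 → R2 + 8·R1
  [  1    3  3/2   0 ]
  [  0    0   11  -4 ]
  [ -4  -12    0  -2 ]
  [ -4  -12    0   4 ]
R3 → R3 + 4·R1
  [  1    3  3/2   0 ]
  [  0    0   11  -4 ]
  [  0    0    6  -2 ]
  [ -4  -12    0   4 ]
R4 → R4 + 4·R1
  [ 1  3  3/2   0 ]
  [ 0  0   11  -4 ]
  [ 0  0    6  -2 ]
  [ 0  0    6   4 ]
R2 → 1/11·R2
  [ 1  3  3/2      0 ]
  [ 0  0    1  -4/11 ]
  [ 0  0    6     -2 ]
  [ 0  0    6      4 ]
R3 → R3 − 6·R2
  [ 1  3  3/2      0 ]
  [ 0  0    1  -4/11 ]
  [ 0  0    0   2/11 ]
  [ 0  0    6      4 ]
R4 → R4 − 6·R2
  [ 1  3  3/2      0 ]
  [ 0  0    1  -4/11 ]
  [ 0  0    0   2/11 ]
  [ 0  0    0  68/11 ]
R3 → 11/2·R3
  [ 1  3  3/2      0 ]
  [ 0  0    1  -4/11 ]
  [ 0  0    0      1 ]
  [ 0  0    0  68/11 ]
R4 → R4 − 68/11·R3
  [ 1  3  3/2      0 ]
  [ 0  0    1  -4/11 ]
  [ 0  0    0      1 ]
  [ 0  0    0      0 ]
R2 → R2 + 4/11·R3
  [ 1  3  3/2  0 ]
  [ 0  0    1  0 ]
  [ 0  0    0  1 ]
  [ 0  0    0  0 ]
R1 → R1 − 3/2·R2
  [ 1  3  0  0 ]
  [ 0  0  1  0 ]
  [ 0  0  0  1 ]
  [ 0  0  0  0 ]
The reduced form has 3 nonzero rows.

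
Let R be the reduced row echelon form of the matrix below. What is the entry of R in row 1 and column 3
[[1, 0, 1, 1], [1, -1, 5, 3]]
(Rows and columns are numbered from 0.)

-2

R2 → R2 − R1
  [ 1   0  1  1 ]
  [ 0  -1  4  2 ]
R2 → -1·R2
  [ 1  0   1   1 ]
  [ 0  1  -4  -2 ]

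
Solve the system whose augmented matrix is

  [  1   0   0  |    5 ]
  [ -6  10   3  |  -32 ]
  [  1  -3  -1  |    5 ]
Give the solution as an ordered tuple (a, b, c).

(5, -2, 6)

ρ2 -> ρ2 + 6·ρ1
  [ 1   0   0  |   5 ]
  [ 0  10   3  |  -2 ]
  [ 1  -3  -1  |   5 ]
ρ3 -> ρ3 − ρ1
  [ 1   0   0  |   5 ]
  [ 0  10   3  |  -2 ]
  [ 0  -3  -1  |   0 ]
ρ2 -> 1/10·ρ2
  [ 1   0     0  |     5 ]
  [ 0   1  3/10  |  -1/5 ]
  [ 0  -3    -1  |     0 ]
ρ3 -> ρ3 + 3·ρ2
  [ 1  0      0  |     5 ]
  [ 0  1   3/10  |  -1/5 ]
  [ 0  0  -1/10  |  -3/5 ]
ρ3 -> -10·ρ3
  [ 1  0     0  |     5 ]
  [ 0  1  3/10  |  -1/5 ]
  [ 0  0     1  |     6 ]
ρ2 -> ρ2 − 3/10·ρ3
  [ 1  0  0  |   5 ]
  [ 0  1  0  |  -2 ]
  [ 0  0  1  |   6 ]
Reading off the last column: a = 5, b = -2, c = 6.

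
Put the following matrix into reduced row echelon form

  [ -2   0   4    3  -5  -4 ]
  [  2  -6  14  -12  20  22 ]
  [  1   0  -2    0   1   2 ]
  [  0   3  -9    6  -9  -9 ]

[[1, 0, -2, 0, 1, 2], [0, 1, -3, 0, -1, -3], [0, 0, 0, 1, -1, 0], [0, 0, 0, 0, 0, 0]]

Multiply R1 by -1/2.
  [ 1   0  -2  -3/2  5/2   2 ]
  [ 2  -6  14   -12   20  22 ]
  [ 1   0  -2     0    1   2 ]
  [ 0   3  -9     6   -9  -9 ]
Subtract 2 times R1 from R2.
  [ 1   0  -2  -3/2  5/2   2 ]
  [ 0  -6  18    -9   15  18 ]
  [ 1   0  -2     0    1   2 ]
  [ 0   3  -9     6   -9  -9 ]
Subtract R1 from R3.
  [ 1   0  -2  -3/2   5/2   2 ]
  [ 0  -6  18    -9    15  18 ]
  [ 0   0   0   3/2  -3/2   0 ]
  [ 0   3  -9     6    -9  -9 ]
Multiply R2 by -1/6.
  [ 1  0  -2  -3/2   5/2   2 ]
  [ 0  1  -3   3/2  -5/2  -3 ]
  [ 0  0   0   3/2  -3/2   0 ]
  [ 0  3  -9     6    -9  -9 ]
Subtract 3 times R2 from R4.
  [ 1  0  -2  -3/2   5/2   2 ]
  [ 0  1  -3   3/2  -5/2  -3 ]
  [ 0  0   0   3/2  -3/2   0 ]
  [ 0  0   0   3/2  -3/2   0 ]
Multiply R3 by 2/3.
  [ 1  0  -2  -3/2   5/2   2 ]
  [ 0  1  -3   3/2  -5/2  -3 ]
  [ 0  0   0     1    -1   0 ]
  [ 0  0   0   3/2  -3/2   0 ]
Subtract 3/2 times R3 from R4.
  [ 1  0  -2  -3/2   5/2   2 ]
  [ 0  1  -3   3/2  -5/2  -3 ]
  [ 0  0   0     1    -1   0 ]
  [ 0  0   0     0     0   0 ]
Subtract 3/2 times R3 from R2.
  [ 1  0  -2  -3/2  5/2   2 ]
  [ 0  1  -3     0   -1  -3 ]
  [ 0  0   0     1   -1   0 ]
  [ 0  0   0     0    0   0 ]
Add 3/2 times R3 to R1.
  [ 1  0  -2  0   1   2 ]
  [ 0  1  -3  0  -1  -3 ]
  [ 0  0   0  1  -1   0 ]
  [ 0  0   0  0   0   0 ]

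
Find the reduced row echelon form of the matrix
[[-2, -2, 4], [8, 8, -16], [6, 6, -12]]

[[1, 1, -2], [0, 0, 0], [0, 0, 0]]

R1 ← -1/2·R1
  [ 1  1   -2 ]
  [ 8  8  -16 ]
  [ 6  6  -12 ]
R2 ← R2 − 8·R1
  [ 1  1   -2 ]
  [ 0  0    0 ]
  [ 6  6  -12 ]
R3 ← R3 − 6·R1
  [ 1  1  -2 ]
  [ 0  0   0 ]
  [ 0  0   0 ]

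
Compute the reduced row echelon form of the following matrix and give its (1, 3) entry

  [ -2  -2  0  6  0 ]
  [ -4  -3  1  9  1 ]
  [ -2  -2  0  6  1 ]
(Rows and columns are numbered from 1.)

-1

r1 ← -1/2·r1
  [  1   1  0  -3  0 ]
  [ -4  -3  1   9  1 ]
  [ -2  -2  0   6  1 ]
r2 ← r2 + 4·r1
  [  1   1  0  -3  0 ]
  [  0   1  1  -3  1 ]
  [ -2  -2  0   6  1 ]
r3 ← r3 + 2·r1
  [ 1  1  0  -3  0 ]
  [ 0  1  1  -3  1 ]
  [ 0  0  0   0  1 ]
r2 ← r2 − r3
  [ 1  1  0  -3  0 ]
  [ 0  1  1  -3  0 ]
  [ 0  0  0   0  1 ]
r1 ← r1 − r2
  [ 1  0  -1   0  0 ]
  [ 0  1   1  -3  0 ]
  [ 0  0   0   0  1 ]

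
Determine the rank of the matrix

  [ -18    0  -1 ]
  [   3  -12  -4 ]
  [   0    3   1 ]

rank = 3

R1 → -1/18·R1
  [ 1    0  1/18 ]
  [ 3  -12    -4 ]
  [ 0    3     1 ]
R2 → R2 − 3·R1
  [ 1    0   1/18 ]
  [ 0  -12  -25/6 ]
  [ 0    3      1 ]
R2 → -1/12·R2
  [ 1  0   1/18 ]
  [ 0  1  25/72 ]
  [ 0  3      1 ]
R3 → R3 − 3·R2
  [ 1  0   1/18 ]
  [ 0  1  25/72 ]
  [ 0  0  -1/24 ]
R3 → -24·R3
  [ 1  0   1/18 ]
  [ 0  1  25/72 ]
  [ 0  0      1 ]
R2 → R2 − 25/72·R3
  [ 1  0  1/18 ]
  [ 0  1     0 ]
  [ 0  0     1 ]
R1 → R1 − 1/18·R3
  [ 1  0  0 ]
  [ 0  1  0 ]
  [ 0  0  1 ]
The reduced form has 3 nonzero rows.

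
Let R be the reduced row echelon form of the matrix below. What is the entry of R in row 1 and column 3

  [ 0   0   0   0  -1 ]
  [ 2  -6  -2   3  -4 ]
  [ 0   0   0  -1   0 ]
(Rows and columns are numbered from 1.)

Swap R1 and R2.
  [ 2  -6  -2   3  -4 ]
  [ 0   0   0   0  -1 ]
  [ 0   0   0  -1   0 ]
Multiply R1 by 1/2.
  [ 1  -3  -1  3/2  -2 ]
  [ 0   0   0    0  -1 ]
  [ 0   0   0   -1   0 ]
Swap R2 and R3.
  [ 1  -3  -1  3/2  -2 ]
  [ 0   0   0   -1   0 ]
  [ 0   0   0    0  -1 ]
Multiply R2 by -1.
  [ 1  -3  -1  3/2  -2 ]
  [ 0   0   0    1   0 ]
  [ 0   0   0    0  -1 ]
Multiply R3 by -1.
  [ 1  -3  -1  3/2  -2 ]
  [ 0   0   0    1   0 ]
  [ 0   0   0    0   1 ]
Add 2 times R3 to R1.
  [ 1  -3  -1  3/2  0 ]
  [ 0   0   0    1  0 ]
  [ 0   0   0    0  1 ]
Subtract 3/2 times R2 from R1.
  [ 1  -3  -1  0  0 ]
  [ 0   0   0  1  0 ]
  [ 0   0   0  0  1 ]

-1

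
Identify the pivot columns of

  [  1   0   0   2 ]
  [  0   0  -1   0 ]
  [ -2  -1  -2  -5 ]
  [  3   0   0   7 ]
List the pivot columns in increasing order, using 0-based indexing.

R3 -> R3 + 2·R1
  [ 1   0   0   2 ]
  [ 0   0  -1   0 ]
  [ 0  -1  -2  -1 ]
  [ 3   0   0   7 ]
R4 -> R4 − 3·R1
  [ 1   0   0   2 ]
  [ 0   0  -1   0 ]
  [ 0  -1  -2  -1 ]
  [ 0   0   0   1 ]
R2 <-> R3
  [ 1   0   0   2 ]
  [ 0  -1  -2  -1 ]
  [ 0   0  -1   0 ]
  [ 0   0   0   1 ]
R2 -> -1·R2
  [ 1  0   0  2 ]
  [ 0  1   2  1 ]
  [ 0  0  -1  0 ]
  [ 0  0   0  1 ]
R3 -> -1·R3
  [ 1  0  0  2 ]
  [ 0  1  2  1 ]
  [ 0  0  1  0 ]
  [ 0  0  0  1 ]
R2 -> R2 − R4
  [ 1  0  0  2 ]
  [ 0  1  2  0 ]
  [ 0  0  1  0 ]
  [ 0  0  0  1 ]
R1 -> R1 − 2·R4
  [ 1  0  0  0 ]
  [ 0  1  2  0 ]
  [ 0  0  1  0 ]
  [ 0  0  0  1 ]
R2 -> R2 − 2·R3
  [ 1  0  0  0 ]
  [ 0  1  0  0 ]
  [ 0  0  1  0 ]
  [ 0  0  0  1 ]
Pivot columns are the columns containing a leading 1.

0, 1, 2, 3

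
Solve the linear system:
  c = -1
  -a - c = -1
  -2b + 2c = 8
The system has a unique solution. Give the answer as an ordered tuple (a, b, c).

Form the augmented matrix and row-reduce:
  [  0   0   1  |  -1 ]
  [ -1   0  -1  |  -1 ]
  [  0  -2   2  |   8 ]
ρ1 <=> ρ2
ρ1 -> -1·ρ1
ρ2 <=> ρ3
ρ2 -> -1/2·ρ2
ρ2 -> ρ2 + ρ3
ρ1 -> ρ1 − ρ3
Reading off the last column: a = 2, b = -5, c = -1.

(2, -5, -1)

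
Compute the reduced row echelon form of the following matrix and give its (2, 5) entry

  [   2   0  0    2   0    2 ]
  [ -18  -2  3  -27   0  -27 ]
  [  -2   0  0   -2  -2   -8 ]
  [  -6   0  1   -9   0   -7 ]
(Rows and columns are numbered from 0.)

-1

R1 -> 1/2·R1
R2 -> R2 + 18·R1
R3 -> R3 + 2·R1
R4 -> R4 + 6·R1
R2 -> -1/2·R2
R3 ↔ R4
R4 -> -1/2·R4
R2 -> R2 + 3/2·R3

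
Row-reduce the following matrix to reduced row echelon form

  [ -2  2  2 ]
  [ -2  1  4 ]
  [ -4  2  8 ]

r1 → -1/2·r1
  [  1  -1  -1 ]
  [ -2   1   4 ]
  [ -4   2   8 ]
r2 → r2 + 2·r1
  [  1  -1  -1 ]
  [  0  -1   2 ]
  [ -4   2   8 ]
r3 → r3 + 4·r1
  [ 1  -1  -1 ]
  [ 0  -1   2 ]
  [ 0  -2   4 ]
r2 → -1·r2
  [ 1  -1  -1 ]
  [ 0   1  -2 ]
  [ 0  -2   4 ]
r3 → r3 + 2·r2
  [ 1  -1  -1 ]
  [ 0   1  -2 ]
  [ 0   0   0 ]
r1 → r1 + r2
  [ 1  0  -3 ]
  [ 0  1  -2 ]
  [ 0  0   0 ]

[[1, 0, -3], [0, 1, -2], [0, 0, 0]]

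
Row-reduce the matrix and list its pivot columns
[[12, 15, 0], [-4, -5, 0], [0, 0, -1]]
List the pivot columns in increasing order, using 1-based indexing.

r1 ← 1/12·r1
  [  1  5/4   0 ]
  [ -4   -5   0 ]
  [  0    0  -1 ]
r2 ← r2 + 4·r1
  [ 1  5/4   0 ]
  [ 0    0   0 ]
  [ 0    0  -1 ]
r2 <=> r3
  [ 1  5/4   0 ]
  [ 0    0  -1 ]
  [ 0    0   0 ]
r2 ← -1·r2
  [ 1  5/4  0 ]
  [ 0    0  1 ]
  [ 0    0  0 ]
Pivot columns are the columns containing a leading 1.

1, 3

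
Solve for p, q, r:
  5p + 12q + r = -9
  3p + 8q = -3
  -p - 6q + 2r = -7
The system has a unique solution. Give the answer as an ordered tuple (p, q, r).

Form the augmented matrix and row-reduce:
  [  5  12  1  |  -9 ]
  [  3   8  0  |  -3 ]
  [ -1  -6  2  |  -7 ]
Multiply ρ1 by 1/5.
  [  1  12/5  1/5  |  -9/5 ]
  [  3     8    0  |    -3 ]
  [ -1    -6    2  |    -7 ]
Subtract 3 times ρ1 from ρ2.
  [  1  12/5   1/5  |  -9/5 ]
  [  0   4/5  -3/5  |  12/5 ]
  [ -1    -6     2  |    -7 ]
Add ρ1 to ρ3.
  [ 1   12/5   1/5  |   -9/5 ]
  [ 0    4/5  -3/5  |   12/5 ]
  [ 0  -18/5  11/5  |  -44/5 ]
Multiply ρ2 by 5/4.
  [ 1   12/5   1/5  |   -9/5 ]
  [ 0      1  -3/4  |      3 ]
  [ 0  -18/5  11/5  |  -44/5 ]
Add 18/5 times ρ2 to ρ3.
  [ 1  12/5   1/5  |  -9/5 ]
  [ 0     1  -3/4  |     3 ]
  [ 0     0  -1/2  |     2 ]
Multiply ρ3 by -2.
  [ 1  12/5   1/5  |  -9/5 ]
  [ 0     1  -3/4  |     3 ]
  [ 0     0     1  |    -4 ]
Add 3/4 times ρ3 to ρ2.
  [ 1  12/5  1/5  |  -9/5 ]
  [ 0     1    0  |     0 ]
  [ 0     0    1  |    -4 ]
Subtract 1/5 times ρ3 from ρ1.
  [ 1  12/5  0  |  -1 ]
  [ 0     1  0  |   0 ]
  [ 0     0  1  |  -4 ]
Subtract 12/5 times ρ2 from ρ1.
  [ 1  0  0  |  -1 ]
  [ 0  1  0  |   0 ]
  [ 0  0  1  |  -4 ]
Reading off the last column: p = -1, q = 0, r = -4.

(-1, 0, -4)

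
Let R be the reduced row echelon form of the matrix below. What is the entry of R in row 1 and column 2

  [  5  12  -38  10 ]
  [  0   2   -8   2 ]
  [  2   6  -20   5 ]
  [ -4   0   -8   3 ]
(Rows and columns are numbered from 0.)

Multiply r1 by 1/5.
  [  1  12/5  -38/5  2 ]
  [  0     2     -8  2 ]
  [  2     6    -20  5 ]
  [ -4     0     -8  3 ]
Subtract 2 times r1 from r3.
  [  1  12/5  -38/5  2 ]
  [  0     2     -8  2 ]
  [  0   6/5  -24/5  1 ]
  [ -4     0     -8  3 ]
Add 4 times r1 to r4.
  [ 1  12/5   -38/5   2 ]
  [ 0     2      -8   2 ]
  [ 0   6/5   -24/5   1 ]
  [ 0  48/5  -192/5  11 ]
Multiply r2 by 1/2.
  [ 1  12/5   -38/5   2 ]
  [ 0     1      -4   1 ]
  [ 0   6/5   -24/5   1 ]
  [ 0  48/5  -192/5  11 ]
Subtract 6/5 times r2 from r3.
  [ 1  12/5   -38/5     2 ]
  [ 0     1      -4     1 ]
  [ 0     0       0  -1/5 ]
  [ 0  48/5  -192/5    11 ]
Subtract 48/5 times r2 from r4.
  [ 1  12/5  -38/5     2 ]
  [ 0     1     -4     1 ]
  [ 0     0      0  -1/5 ]
  [ 0     0      0   7/5 ]
Multiply r3 by -5.
  [ 1  12/5  -38/5    2 ]
  [ 0     1     -4    1 ]
  [ 0     0      0    1 ]
  [ 0     0      0  7/5 ]
Subtract 7/5 times r3 from r4.
  [ 1  12/5  -38/5  2 ]
  [ 0     1     -4  1 ]
  [ 0     0      0  1 ]
  [ 0     0      0  0 ]
Subtract r3 from r2.
  [ 1  12/5  -38/5  2 ]
  [ 0     1     -4  0 ]
  [ 0     0      0  1 ]
  [ 0     0      0  0 ]
Subtract 2 times r3 from r1.
  [ 1  12/5  -38/5  0 ]
  [ 0     1     -4  0 ]
  [ 0     0      0  1 ]
  [ 0     0      0  0 ]
Subtract 12/5 times r2 from r1.
  [ 1  0   2  0 ]
  [ 0  1  -4  0 ]
  [ 0  0   0  1 ]
  [ 0  0   0  0 ]

-4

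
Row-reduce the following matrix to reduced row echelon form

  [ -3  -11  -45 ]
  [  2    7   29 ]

[[1, 0, 4], [0, 1, 3]]

R1 ← -1/3·R1
  [ 1  11/3  15 ]
  [ 2     7  29 ]
R2 ← R2 − 2·R1
  [ 1  11/3  15 ]
  [ 0  -1/3  -1 ]
R2 ← -3·R2
  [ 1  11/3  15 ]
  [ 0     1   3 ]
R1 ← R1 − 11/3·R2
  [ 1  0  4 ]
  [ 0  1  3 ]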